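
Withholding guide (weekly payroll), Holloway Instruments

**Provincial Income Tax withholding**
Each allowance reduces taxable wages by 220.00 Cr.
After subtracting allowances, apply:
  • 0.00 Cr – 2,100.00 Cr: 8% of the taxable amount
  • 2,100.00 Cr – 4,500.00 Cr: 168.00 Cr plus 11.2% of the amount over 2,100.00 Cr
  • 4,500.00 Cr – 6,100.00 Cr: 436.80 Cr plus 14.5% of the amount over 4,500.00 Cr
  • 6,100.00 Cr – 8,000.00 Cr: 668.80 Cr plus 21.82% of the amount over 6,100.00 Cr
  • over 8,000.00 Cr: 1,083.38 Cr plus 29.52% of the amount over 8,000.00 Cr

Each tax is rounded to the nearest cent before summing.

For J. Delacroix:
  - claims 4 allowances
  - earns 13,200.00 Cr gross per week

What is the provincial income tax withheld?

Provincial Income Tax: taxable = 13,200.00 Cr − 4×220.00 Cr = 12,320.00 Cr
  1,083.38 Cr + 29.52% × (12,320.00 Cr − 8,000.00 Cr) = 1,083.38 Cr + 29.52% × 4,320.00 Cr = 2,358.64 Cr

2,358.64 Cr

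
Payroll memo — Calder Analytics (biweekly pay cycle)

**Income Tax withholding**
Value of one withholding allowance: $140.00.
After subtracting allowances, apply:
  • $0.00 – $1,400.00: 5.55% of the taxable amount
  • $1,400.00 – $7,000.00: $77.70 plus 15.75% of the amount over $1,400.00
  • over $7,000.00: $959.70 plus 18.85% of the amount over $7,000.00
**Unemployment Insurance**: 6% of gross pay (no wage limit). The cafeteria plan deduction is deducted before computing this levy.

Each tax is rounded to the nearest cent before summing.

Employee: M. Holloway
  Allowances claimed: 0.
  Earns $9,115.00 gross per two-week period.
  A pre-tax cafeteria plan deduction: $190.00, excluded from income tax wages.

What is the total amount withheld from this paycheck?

$1,858.06

Income Tax: taxable = $9,115.00 − $190.00 = $8,925.00
  $959.70 + 18.85% × ($8,925.00 − $7,000.00) = $959.70 + 18.85% × $1,925.00 = $1,322.56
Unemployment Insurance: 6% × $8,925.00 = $535.50
Total: $1,322.56 + $535.50 = $1,858.06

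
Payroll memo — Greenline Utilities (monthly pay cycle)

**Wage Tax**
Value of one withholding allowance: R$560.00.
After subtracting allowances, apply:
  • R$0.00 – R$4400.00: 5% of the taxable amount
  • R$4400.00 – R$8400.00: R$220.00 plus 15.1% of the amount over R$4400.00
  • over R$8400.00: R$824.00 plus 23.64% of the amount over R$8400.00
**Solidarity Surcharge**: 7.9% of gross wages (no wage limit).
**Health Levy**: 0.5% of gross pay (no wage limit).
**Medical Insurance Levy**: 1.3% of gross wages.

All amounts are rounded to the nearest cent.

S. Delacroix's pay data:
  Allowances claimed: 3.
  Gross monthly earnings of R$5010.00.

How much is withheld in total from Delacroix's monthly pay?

R$652.47

Wage Tax: taxable = R$5010.00 − 3×R$560.00 = R$3330.00
  5% × R$3330.00 = R$166.50
Solidarity Surcharge: 7.9% × R$5010.00 = R$395.79
Health Levy: 0.5% × R$5010.00 = R$25.05
Medical Insurance Levy: 1.3% × R$5010.00 = R$65.13
Total: R$166.50 + R$395.79 + R$25.05 + R$65.13 = R$652.47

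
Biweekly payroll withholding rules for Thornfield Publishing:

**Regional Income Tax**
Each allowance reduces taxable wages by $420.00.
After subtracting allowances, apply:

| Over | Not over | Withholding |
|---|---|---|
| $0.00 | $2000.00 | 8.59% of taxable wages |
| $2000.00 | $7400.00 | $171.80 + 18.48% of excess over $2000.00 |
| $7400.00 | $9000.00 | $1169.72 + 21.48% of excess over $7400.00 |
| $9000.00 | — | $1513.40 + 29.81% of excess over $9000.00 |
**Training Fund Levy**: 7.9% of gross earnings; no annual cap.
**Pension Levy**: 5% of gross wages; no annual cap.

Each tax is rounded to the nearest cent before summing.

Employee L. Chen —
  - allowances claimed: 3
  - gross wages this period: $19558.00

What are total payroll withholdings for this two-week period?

$6808.11

Regional Income Tax: taxable = $19558.00 − 3×$420.00 = $18298.00
  $1513.40 + 29.81% × ($18298.00 − $9000.00) = $1513.40 + 29.81% × $9298.00 = $4285.13
Training Fund Levy: 7.9% × $19558.00 = $1545.08
Pension Levy: 5% × $19558.00 = $977.90
Total: $4285.13 + $1545.08 + $977.90 = $6808.11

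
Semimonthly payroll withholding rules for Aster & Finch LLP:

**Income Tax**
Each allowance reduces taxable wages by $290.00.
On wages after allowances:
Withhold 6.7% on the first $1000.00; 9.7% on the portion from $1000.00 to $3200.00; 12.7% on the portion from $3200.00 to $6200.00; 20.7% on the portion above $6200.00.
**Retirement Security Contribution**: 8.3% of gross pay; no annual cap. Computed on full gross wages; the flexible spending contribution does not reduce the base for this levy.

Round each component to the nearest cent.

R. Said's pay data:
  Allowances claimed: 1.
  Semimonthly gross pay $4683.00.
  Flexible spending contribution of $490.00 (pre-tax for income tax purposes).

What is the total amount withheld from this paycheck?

Income Tax: taxable = $4683.00 − $490.00 − 1×$290.00 = $3903.00
  $280.40 + 12.7% × ($3903.00 − $3200.00) = $280.40 + 12.7% × $703.00 = $369.68
Retirement Security Contribution: 8.3% × $4683.00 = $388.69
Total: $369.68 + $388.69 = $758.37

$758.37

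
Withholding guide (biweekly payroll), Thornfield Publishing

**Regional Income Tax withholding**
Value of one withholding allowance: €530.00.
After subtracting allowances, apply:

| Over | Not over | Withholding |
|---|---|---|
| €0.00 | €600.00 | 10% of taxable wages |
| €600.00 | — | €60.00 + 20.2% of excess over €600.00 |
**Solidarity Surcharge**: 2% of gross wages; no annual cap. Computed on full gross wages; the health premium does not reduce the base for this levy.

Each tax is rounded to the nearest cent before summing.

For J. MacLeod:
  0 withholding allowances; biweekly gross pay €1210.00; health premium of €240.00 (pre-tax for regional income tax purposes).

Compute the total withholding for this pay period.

€158.94

Regional Income Tax: taxable = €1210.00 − €240.00 = €970.00
  €60.00 + 20.2% × (€970.00 − €600.00) = €60.00 + 20.2% × €370.00 = €134.74
Solidarity Surcharge: 2% × €1210.00 = €24.20
Total: €134.74 + €24.20 = €158.94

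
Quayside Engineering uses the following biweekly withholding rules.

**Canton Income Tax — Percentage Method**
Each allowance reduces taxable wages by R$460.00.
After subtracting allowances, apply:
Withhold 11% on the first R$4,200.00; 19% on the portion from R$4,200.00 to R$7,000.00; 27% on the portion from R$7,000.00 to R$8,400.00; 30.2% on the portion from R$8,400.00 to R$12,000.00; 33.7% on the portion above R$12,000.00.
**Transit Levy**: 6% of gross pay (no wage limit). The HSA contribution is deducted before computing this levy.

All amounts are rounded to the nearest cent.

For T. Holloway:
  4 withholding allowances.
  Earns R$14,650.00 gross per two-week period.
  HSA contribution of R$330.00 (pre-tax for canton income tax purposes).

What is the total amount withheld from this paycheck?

Canton Income Tax: taxable = R$14,650.00 − R$330.00 − 4×R$460.00 = R$12,480.00
  R$2,459.20 + 33.7% × (R$12,480.00 − R$12,000.00) = R$2,459.20 + 33.7% × R$480.00 = R$2,620.96
Transit Levy: 6% × R$14,320.00 = R$859.20
Total: R$2,620.96 + R$859.20 = R$3,480.16

R$3,480.16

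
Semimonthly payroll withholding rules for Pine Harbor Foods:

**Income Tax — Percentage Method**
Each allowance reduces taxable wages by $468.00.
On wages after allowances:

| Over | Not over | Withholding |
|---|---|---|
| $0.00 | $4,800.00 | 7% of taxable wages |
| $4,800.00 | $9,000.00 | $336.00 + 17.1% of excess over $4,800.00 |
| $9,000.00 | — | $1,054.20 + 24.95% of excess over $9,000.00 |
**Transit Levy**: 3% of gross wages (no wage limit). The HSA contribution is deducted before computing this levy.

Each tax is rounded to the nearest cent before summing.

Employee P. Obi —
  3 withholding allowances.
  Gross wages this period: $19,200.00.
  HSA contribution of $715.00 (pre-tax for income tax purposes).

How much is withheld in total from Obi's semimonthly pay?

$3,624.96

Income Tax: taxable = $19,200.00 − $715.00 − 3×$468.00 = $17,081.00
  $1,054.20 + 24.95% × ($17,081.00 − $9,000.00) = $1,054.20 + 24.95% × $8,081.00 = $3,070.41
Transit Levy: 3% × $18,485.00 = $554.55
Total: $3,070.41 + $554.55 = $3,624.96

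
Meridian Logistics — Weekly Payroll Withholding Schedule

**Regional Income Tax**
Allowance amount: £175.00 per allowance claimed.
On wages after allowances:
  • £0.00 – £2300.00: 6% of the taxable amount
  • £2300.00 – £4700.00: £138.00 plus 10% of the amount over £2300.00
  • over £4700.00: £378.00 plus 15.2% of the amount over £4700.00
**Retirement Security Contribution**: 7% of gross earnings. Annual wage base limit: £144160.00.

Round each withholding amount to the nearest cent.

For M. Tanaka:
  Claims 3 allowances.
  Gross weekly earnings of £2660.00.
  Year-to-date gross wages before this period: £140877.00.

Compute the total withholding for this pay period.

Regional Income Tax: taxable = £2660.00 − 3×£175.00 = £2135.00
  6% × £2135.00 = £128.10
Retirement Security Contribution: 7% × £2660.00 = £186.20
Total: £128.10 + £186.20 = £314.30

£314.30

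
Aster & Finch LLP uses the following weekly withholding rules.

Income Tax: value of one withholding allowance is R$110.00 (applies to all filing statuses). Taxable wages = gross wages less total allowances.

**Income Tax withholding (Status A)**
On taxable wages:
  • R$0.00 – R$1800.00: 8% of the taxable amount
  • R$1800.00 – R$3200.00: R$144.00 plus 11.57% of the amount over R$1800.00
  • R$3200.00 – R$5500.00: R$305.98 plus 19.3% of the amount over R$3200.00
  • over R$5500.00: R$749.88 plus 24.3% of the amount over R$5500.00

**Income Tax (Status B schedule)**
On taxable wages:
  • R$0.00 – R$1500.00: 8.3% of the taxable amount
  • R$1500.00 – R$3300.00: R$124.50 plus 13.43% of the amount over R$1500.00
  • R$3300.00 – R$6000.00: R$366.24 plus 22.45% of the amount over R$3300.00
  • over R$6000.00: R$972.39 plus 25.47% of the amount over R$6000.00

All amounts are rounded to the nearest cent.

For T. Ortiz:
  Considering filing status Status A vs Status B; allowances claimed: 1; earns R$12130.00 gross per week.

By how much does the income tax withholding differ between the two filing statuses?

Income Tax (Status A): taxable = R$12130.00 − 1×R$110.00 = R$12020.00
  R$749.88 + 24.3% × (R$12020.00 − R$5500.00) = R$749.88 + 24.3% × R$6520.00 = R$2334.24
Income Tax (Status B): taxable = R$12130.00 − 1×R$110.00 = R$12020.00
  R$972.39 + 25.47% × (R$12020.00 − R$6000.00) = R$972.39 + 25.47% × R$6020.00 = R$2505.68
Difference: |R$2334.24 − R$2505.68| = R$171.44 (higher under Status B)

R$171.44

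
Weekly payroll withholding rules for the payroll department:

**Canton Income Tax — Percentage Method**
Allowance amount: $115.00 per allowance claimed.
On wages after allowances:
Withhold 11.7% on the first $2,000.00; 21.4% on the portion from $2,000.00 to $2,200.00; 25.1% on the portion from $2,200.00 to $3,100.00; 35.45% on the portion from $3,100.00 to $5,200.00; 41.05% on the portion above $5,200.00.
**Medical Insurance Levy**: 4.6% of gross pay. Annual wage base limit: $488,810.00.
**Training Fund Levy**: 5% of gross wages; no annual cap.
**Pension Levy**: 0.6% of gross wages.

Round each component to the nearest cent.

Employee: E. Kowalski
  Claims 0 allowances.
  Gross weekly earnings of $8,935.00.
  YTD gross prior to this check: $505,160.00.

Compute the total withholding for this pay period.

$3,280.73

Canton Income Tax: taxable = $8,935.00
  $1,247.15 + 41.05% × ($8,935.00 − $5,200.00) = $1,247.15 + 41.05% × $3,735.00 = $2,780.37
Medical Insurance Levy: YTD $505,160.00 ≥ cap $488,810.00 → $0.00
Training Fund Levy: 5% × $8,935.00 = $446.75
Pension Levy: 0.6% × $8,935.00 = $53.61
Total: $2,780.37 + $0.00 + $446.75 + $53.61 = $3,280.73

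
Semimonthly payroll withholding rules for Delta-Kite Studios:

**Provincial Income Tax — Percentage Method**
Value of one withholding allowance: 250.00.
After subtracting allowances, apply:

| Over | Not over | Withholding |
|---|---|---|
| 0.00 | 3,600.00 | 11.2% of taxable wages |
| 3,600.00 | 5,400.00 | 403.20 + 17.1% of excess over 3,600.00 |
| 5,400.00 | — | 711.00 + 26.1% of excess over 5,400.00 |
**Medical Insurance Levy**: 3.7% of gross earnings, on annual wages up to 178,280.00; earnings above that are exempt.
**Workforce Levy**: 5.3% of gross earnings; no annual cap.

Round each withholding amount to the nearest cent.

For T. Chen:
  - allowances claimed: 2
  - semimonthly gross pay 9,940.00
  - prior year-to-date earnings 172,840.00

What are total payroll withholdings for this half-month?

Provincial Income Tax: taxable = 9,940.00 − 2×250.00 = 9,440.00
  711.00 + 26.1% × (9,440.00 − 5,400.00) = 711.00 + 26.1% × 4,040.00 = 1,765.44
Medical Insurance Levy: cap 178,280.00 − YTD 172,840.00 = 5,440.00 subject; 3.7% × 5,440.00 = 201.28
Workforce Levy: 5.3% × 9,940.00 = 526.82
Total: 1,765.44 + 201.28 + 526.82 = 2,493.54

2,493.54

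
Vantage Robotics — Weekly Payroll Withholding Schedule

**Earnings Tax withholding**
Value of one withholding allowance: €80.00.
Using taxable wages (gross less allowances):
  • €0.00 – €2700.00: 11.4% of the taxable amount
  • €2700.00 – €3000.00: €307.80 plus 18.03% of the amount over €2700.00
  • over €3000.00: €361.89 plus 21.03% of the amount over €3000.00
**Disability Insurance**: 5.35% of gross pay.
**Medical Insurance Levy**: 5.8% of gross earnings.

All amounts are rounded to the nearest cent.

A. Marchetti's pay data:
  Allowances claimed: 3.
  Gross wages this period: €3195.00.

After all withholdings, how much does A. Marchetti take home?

Earnings Tax: taxable = €3195.00 − 3×€80.00 = €2955.00
  €307.80 + 18.03% × (€2955.00 − €2700.00) = €307.80 + 18.03% × €255.00 = €353.78
Disability Insurance: 5.35% × €3195.00 = €170.93
Medical Insurance Levy: 5.8% × €3195.00 = €185.31
Total withheld: €353.78 + €170.93 + €185.31 = €710.02
Net pay: €3195.00 − €710.02 = €2484.98

€2484.98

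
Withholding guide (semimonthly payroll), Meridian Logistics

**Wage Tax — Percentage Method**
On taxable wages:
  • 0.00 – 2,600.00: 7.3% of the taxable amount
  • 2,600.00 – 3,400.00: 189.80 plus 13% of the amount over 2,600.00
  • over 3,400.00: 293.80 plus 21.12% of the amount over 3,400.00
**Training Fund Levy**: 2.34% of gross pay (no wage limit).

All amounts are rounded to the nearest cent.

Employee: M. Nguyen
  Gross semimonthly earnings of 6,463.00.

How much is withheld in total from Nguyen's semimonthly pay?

Wage Tax: taxable = 6,463.00
  293.80 + 21.12% × (6,463.00 − 3,400.00) = 293.80 + 21.12% × 3,063.00 = 940.71
Training Fund Levy: 2.34% × 6,463.00 = 151.23
Total: 940.71 + 151.23 = 1,091.94

1,091.94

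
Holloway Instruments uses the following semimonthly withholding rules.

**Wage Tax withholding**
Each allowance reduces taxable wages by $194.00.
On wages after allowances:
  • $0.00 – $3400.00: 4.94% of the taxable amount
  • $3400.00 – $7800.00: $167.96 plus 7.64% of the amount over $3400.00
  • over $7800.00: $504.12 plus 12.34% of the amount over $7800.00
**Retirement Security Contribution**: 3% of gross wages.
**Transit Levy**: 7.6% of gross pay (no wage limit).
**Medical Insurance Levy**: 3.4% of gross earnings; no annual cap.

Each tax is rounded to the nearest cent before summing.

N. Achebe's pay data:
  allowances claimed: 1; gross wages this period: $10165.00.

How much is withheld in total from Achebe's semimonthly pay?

Wage Tax: taxable = $10165.00 − 1×$194.00 = $9971.00
  $504.12 + 12.34% × ($9971.00 − $7800.00) = $504.12 + 12.34% × $2171.00 = $772.02
Retirement Security Contribution: 3% × $10165.00 = $304.95
Transit Levy: 7.6% × $10165.00 = $772.54
Medical Insurance Levy: 3.4% × $10165.00 = $345.61
Total: $772.02 + $304.95 + $772.54 + $345.61 = $2195.12

$2195.12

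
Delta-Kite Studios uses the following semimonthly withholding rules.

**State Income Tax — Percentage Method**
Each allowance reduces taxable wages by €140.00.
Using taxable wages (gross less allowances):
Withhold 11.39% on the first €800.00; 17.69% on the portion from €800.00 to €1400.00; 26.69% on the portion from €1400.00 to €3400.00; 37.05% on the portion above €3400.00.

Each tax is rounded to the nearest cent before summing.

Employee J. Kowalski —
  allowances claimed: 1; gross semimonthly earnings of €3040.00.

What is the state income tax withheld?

State Income Tax: taxable = €3040.00 − 1×€140.00 = €2900.00
  €197.26 + 26.69% × (€2900.00 − €1400.00) = €197.26 + 26.69% × €1500.00 = €597.61

€597.61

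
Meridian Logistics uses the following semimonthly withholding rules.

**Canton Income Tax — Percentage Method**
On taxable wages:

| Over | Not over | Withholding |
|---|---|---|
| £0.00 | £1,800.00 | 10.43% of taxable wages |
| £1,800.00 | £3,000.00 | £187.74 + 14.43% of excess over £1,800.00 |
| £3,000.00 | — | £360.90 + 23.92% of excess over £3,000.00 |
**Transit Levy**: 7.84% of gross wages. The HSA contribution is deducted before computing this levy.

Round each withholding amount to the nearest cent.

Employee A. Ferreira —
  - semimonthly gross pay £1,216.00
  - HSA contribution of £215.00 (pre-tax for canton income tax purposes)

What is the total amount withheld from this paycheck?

Canton Income Tax: taxable = £1,216.00 − £215.00 = £1,001.00
  10.43% × £1,001.00 = £104.40
Transit Levy: 7.84% × £1,001.00 = £78.48
Total: £104.40 + £78.48 = £182.88

£182.88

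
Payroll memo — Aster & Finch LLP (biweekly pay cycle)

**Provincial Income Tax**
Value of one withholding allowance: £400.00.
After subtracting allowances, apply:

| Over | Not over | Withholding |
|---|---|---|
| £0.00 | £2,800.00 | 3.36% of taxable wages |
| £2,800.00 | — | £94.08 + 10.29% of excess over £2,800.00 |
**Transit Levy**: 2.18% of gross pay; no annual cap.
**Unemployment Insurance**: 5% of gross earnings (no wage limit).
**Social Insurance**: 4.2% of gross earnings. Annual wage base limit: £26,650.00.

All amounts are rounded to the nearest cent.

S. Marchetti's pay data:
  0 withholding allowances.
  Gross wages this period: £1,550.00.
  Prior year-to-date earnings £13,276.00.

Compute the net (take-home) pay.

£1,321.53

Provincial Income Tax: taxable = £1,550.00
  3.36% × £1,550.00 = £52.08
Transit Levy: 2.18% × £1,550.00 = £33.79
Unemployment Insurance: 5% × £1,550.00 = £77.50
Social Insurance: 4.2% × £1,550.00 = £65.10
Total withheld: £52.08 + £33.79 + £77.50 + £65.10 = £228.47
Net pay: £1,550.00 − £228.47 = £1,321.53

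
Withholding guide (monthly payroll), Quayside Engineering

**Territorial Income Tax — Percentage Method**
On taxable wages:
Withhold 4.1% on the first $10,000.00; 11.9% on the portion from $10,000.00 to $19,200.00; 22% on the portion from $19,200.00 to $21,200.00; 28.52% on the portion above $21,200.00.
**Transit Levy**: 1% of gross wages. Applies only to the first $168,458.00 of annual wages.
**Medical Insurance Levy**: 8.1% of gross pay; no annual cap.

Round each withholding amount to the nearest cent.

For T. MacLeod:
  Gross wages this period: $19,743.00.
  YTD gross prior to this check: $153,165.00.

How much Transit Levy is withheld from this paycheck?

Transit Levy: cap $168,458.00 − YTD $153,165.00 = $15,293.00 subject; 1% × $15,293.00 = $152.93

$152.93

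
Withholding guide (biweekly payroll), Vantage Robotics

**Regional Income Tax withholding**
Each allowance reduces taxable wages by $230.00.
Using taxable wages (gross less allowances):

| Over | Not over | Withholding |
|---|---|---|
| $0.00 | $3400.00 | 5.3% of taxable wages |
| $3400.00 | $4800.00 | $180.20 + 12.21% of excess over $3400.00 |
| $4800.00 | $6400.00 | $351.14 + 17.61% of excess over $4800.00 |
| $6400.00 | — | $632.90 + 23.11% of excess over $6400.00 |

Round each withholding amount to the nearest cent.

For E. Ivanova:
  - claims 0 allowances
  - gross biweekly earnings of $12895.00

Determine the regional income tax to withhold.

Regional Income Tax: taxable = $12895.00
  $632.90 + 23.11% × ($12895.00 − $6400.00) = $632.90 + 23.11% × $6495.00 = $2133.89

$2133.89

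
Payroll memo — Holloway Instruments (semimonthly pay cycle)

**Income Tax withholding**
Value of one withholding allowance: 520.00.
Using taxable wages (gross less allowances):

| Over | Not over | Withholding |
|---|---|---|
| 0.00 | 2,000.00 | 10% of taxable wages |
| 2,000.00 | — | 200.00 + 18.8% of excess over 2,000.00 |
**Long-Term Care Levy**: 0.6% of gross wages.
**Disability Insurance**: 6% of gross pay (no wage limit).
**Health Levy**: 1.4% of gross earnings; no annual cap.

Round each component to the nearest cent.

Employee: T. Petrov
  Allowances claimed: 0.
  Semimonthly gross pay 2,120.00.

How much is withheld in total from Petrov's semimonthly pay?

392.16

Income Tax: taxable = 2,120.00
  200.00 + 18.8% × (2,120.00 − 2,000.00) = 200.00 + 18.8% × 120.00 = 222.56
Long-Term Care Levy: 0.6% × 2,120.00 = 12.72
Disability Insurance: 6% × 2,120.00 = 127.20
Health Levy: 1.4% × 2,120.00 = 29.68
Total: 222.56 + 12.72 + 127.20 + 29.68 = 392.16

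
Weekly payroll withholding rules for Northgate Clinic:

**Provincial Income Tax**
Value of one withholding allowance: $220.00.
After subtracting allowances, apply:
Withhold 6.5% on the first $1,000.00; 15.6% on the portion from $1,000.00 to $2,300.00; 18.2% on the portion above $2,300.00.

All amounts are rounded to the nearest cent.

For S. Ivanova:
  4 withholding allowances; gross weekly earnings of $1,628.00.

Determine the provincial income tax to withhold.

Provincial Income Tax: taxable = $1,628.00 − 4×$220.00 = $748.00
  6.5% × $748.00 = $48.62

$48.62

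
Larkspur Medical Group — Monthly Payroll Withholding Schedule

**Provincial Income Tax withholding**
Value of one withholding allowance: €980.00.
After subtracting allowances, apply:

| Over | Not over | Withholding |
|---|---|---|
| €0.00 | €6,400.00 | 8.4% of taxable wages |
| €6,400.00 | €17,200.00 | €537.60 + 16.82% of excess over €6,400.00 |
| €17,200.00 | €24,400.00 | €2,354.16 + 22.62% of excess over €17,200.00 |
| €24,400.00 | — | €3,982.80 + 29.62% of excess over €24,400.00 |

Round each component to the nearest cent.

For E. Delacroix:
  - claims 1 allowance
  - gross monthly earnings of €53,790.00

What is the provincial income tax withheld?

Provincial Income Tax: taxable = €53,790.00 − 1×€980.00 = €52,810.00
  €3,982.80 + 29.62% × (€52,810.00 − €24,400.00) = €3,982.80 + 29.62% × €28,410.00 = €12,397.84

€12,397.84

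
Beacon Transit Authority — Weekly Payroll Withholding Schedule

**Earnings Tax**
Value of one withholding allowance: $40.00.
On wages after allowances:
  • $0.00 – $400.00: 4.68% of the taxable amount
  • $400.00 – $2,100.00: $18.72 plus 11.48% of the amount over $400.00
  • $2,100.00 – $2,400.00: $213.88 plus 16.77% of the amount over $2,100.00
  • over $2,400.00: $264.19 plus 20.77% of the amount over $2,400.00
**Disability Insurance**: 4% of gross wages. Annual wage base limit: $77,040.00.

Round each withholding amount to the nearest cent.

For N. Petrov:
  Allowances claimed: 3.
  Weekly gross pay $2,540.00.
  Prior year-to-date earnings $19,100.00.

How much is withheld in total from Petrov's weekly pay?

Earnings Tax: taxable = $2,540.00 − 3×$40.00 = $2,420.00
  $264.19 + 20.77% × ($2,420.00 − $2,400.00) = $264.19 + 20.77% × $20.00 = $268.34
Disability Insurance: 4% × $2,540.00 = $101.60
Total: $268.34 + $101.60 = $369.94

$369.94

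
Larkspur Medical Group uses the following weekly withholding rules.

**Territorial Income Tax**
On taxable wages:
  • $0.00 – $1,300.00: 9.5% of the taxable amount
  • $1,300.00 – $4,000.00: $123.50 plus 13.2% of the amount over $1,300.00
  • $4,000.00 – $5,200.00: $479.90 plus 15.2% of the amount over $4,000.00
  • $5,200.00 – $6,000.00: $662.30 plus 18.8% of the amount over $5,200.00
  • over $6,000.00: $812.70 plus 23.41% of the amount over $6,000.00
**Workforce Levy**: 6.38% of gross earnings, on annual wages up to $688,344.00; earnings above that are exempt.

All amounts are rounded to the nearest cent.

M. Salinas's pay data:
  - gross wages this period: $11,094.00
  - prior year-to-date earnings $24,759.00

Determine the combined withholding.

Territorial Income Tax: taxable = $11,094.00
  $812.70 + 23.41% × ($11,094.00 − $6,000.00) = $812.70 + 23.41% × $5,094.00 = $2,005.21
Workforce Levy: 6.38% × $11,094.00 = $707.80
Total: $2,005.21 + $707.80 = $2,713.01

$2,713.01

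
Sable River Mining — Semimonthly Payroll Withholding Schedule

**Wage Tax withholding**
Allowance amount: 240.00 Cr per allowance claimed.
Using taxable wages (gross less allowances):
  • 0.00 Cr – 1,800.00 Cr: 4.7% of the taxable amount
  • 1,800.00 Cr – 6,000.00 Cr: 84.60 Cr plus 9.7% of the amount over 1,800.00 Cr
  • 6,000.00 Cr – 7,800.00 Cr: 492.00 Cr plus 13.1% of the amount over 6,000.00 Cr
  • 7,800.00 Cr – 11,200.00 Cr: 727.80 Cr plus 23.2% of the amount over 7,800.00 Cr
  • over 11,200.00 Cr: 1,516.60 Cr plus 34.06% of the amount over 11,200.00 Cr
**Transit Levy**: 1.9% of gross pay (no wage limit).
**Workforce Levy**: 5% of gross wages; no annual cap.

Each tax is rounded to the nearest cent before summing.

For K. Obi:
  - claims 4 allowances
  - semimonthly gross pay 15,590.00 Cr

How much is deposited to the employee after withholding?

11,829.43 Cr

Wage Tax: taxable = 15,590.00 Cr − 4×240.00 Cr = 14,630.00 Cr
  1,516.60 Cr + 34.06% × (14,630.00 Cr − 11,200.00 Cr) = 1,516.60 Cr + 34.06% × 3,430.00 Cr = 2,684.86 Cr
Transit Levy: 1.9% × 15,590.00 Cr = 296.21 Cr
Workforce Levy: 5% × 15,590.00 Cr = 779.50 Cr
Total withheld: 2,684.86 Cr + 296.21 Cr + 779.50 Cr = 3,760.57 Cr
Net pay: 15,590.00 Cr − 3,760.57 Cr = 11,829.43 Cr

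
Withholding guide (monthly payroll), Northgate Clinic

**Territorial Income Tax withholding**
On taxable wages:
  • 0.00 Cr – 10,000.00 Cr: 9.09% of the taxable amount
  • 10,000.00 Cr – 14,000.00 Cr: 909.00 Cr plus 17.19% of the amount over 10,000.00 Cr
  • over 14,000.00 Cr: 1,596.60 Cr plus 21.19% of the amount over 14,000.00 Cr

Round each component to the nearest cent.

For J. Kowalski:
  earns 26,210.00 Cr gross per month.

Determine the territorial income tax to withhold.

4,183.90 Cr

Territorial Income Tax: taxable = 26,210.00 Cr
  1,596.60 Cr + 21.19% × (26,210.00 Cr − 14,000.00 Cr) = 1,596.60 Cr + 21.19% × 12,210.00 Cr = 4,183.90 Cr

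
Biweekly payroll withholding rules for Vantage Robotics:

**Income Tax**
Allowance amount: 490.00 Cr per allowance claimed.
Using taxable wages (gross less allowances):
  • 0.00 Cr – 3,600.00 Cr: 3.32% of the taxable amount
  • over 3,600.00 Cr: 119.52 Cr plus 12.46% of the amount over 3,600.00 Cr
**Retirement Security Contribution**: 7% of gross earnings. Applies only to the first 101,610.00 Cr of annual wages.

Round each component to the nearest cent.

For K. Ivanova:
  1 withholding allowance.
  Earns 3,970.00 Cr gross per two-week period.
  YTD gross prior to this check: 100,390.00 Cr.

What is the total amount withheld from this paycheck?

200.94 Cr

Income Tax: taxable = 3,970.00 Cr − 1×490.00 Cr = 3,480.00 Cr
  3.32% × 3,480.00 Cr = 115.54 Cr
Retirement Security Contribution: cap 101,610.00 Cr − YTD 100,390.00 Cr = 1,220.00 Cr subject; 7% × 1,220.00 Cr = 85.40 Cr
Total: 115.54 Cr + 85.40 Cr = 200.94 Cr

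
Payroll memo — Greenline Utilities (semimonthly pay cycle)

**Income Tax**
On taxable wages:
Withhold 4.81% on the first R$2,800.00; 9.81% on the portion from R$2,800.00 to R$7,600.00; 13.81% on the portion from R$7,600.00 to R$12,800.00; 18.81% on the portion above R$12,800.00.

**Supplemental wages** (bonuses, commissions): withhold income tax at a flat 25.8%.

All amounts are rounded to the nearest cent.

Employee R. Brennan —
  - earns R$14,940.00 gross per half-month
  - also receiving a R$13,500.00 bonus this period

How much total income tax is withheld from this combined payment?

R$5,209.21

Income Tax: taxable = R$14,940.00
  R$1,323.68 + 18.81% × (R$14,940.00 − R$12,800.00) = R$1,323.68 + 18.81% × R$2,140.00 = R$1,726.21
Supplemental (25.8% flat on bonus): 25.8% × R$13,500.00 = R$3,483.00
Total income tax: R$1,726.21 + R$3,483.00 = R$5,209.21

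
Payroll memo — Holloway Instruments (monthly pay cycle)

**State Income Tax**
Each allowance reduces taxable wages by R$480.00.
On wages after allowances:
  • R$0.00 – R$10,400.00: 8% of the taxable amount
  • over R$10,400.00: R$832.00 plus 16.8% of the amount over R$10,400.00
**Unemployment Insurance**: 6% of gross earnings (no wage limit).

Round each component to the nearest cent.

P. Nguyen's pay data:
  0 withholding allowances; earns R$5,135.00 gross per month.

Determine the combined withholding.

R$718.90

State Income Tax: taxable = R$5,135.00
  8% × R$5,135.00 = R$410.80
Unemployment Insurance: 6% × R$5,135.00 = R$308.10
Total: R$410.80 + R$308.10 = R$718.90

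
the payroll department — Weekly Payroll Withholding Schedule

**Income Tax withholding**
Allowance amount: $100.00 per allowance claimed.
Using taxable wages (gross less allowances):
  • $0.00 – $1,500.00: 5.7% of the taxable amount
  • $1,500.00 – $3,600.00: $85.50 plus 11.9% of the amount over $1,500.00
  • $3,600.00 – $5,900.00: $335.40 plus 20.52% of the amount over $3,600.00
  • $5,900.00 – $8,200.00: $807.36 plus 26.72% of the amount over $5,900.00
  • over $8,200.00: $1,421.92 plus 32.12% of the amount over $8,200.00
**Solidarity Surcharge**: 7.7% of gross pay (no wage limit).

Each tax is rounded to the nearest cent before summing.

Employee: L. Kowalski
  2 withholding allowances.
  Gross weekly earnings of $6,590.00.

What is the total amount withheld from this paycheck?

$1,445.72

Income Tax: taxable = $6,590.00 − 2×$100.00 = $6,390.00
  $807.36 + 26.72% × ($6,390.00 − $5,900.00) = $807.36 + 26.72% × $490.00 = $938.29
Solidarity Surcharge: 7.7% × $6,590.00 = $507.43
Total: $938.29 + $507.43 = $1,445.72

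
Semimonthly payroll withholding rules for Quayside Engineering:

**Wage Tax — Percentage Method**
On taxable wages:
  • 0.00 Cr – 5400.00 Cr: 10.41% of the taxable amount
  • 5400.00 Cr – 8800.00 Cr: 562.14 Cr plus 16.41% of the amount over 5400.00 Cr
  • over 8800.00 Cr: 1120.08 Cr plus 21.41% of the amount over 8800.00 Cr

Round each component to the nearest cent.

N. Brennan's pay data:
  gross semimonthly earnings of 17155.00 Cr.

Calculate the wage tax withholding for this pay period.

Wage Tax: taxable = 17155.00 Cr
  1120.08 Cr + 21.41% × (17155.00 Cr − 8800.00 Cr) = 1120.08 Cr + 21.41% × 8355.00 Cr = 2908.89 Cr

2908.89 Cr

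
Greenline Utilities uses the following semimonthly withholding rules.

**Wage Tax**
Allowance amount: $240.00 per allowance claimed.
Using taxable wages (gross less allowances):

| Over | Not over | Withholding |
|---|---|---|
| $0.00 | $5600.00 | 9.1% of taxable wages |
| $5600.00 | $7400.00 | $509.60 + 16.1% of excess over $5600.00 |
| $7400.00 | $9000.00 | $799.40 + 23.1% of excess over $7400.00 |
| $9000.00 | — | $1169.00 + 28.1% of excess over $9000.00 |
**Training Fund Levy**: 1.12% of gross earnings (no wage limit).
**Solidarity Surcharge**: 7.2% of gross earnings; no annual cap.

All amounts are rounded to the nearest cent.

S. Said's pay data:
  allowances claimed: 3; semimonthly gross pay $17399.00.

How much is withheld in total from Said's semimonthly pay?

$4774.40

Wage Tax: taxable = $17399.00 − 3×$240.00 = $16679.00
  $1169.00 + 28.1% × ($16679.00 − $9000.00) = $1169.00 + 28.1% × $7679.00 = $3326.80
Training Fund Levy: 1.12% × $17399.00 = $194.87
Solidarity Surcharge: 7.2% × $17399.00 = $1252.73
Total: $3326.80 + $194.87 + $1252.73 = $4774.40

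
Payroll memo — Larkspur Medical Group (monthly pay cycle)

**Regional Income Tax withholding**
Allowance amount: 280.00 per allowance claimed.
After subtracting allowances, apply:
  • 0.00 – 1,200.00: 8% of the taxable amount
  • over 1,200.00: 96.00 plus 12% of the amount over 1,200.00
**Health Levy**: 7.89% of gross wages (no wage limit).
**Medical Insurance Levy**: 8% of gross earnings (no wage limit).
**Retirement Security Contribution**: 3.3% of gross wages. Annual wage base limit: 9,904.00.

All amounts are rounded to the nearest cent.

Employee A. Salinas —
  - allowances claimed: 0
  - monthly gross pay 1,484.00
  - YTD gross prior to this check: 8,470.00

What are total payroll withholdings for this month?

413.21

Regional Income Tax: taxable = 1,484.00
  96.00 + 12% × (1,484.00 − 1,200.00) = 96.00 + 12% × 284.00 = 130.08
Health Levy: 7.89% × 1,484.00 = 117.09
Medical Insurance Levy: 8% × 1,484.00 = 118.72
Retirement Security Contribution: cap 9,904.00 − YTD 8,470.00 = 1,434.00 subject; 3.3% × 1,434.00 = 47.32
Total: 130.08 + 117.09 + 118.72 + 47.32 = 413.21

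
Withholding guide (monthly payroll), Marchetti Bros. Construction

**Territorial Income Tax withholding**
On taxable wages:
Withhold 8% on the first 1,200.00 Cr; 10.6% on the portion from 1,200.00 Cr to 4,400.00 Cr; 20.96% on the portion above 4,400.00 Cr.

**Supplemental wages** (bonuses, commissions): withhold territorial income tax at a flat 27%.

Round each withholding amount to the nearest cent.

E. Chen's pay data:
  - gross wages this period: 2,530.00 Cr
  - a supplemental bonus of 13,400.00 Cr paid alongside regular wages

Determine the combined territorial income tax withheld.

Territorial Income Tax: taxable = 2,530.00 Cr
  96.00 Cr + 10.6% × (2,530.00 Cr − 1,200.00 Cr) = 96.00 Cr + 10.6% × 1,330.00 Cr = 236.98 Cr
Supplemental (27% flat on bonus): 27% × 13,400.00 Cr = 3,618.00 Cr
Total territorial income tax: 236.98 Cr + 3,618.00 Cr = 3,854.98 Cr

3,854.98 Cr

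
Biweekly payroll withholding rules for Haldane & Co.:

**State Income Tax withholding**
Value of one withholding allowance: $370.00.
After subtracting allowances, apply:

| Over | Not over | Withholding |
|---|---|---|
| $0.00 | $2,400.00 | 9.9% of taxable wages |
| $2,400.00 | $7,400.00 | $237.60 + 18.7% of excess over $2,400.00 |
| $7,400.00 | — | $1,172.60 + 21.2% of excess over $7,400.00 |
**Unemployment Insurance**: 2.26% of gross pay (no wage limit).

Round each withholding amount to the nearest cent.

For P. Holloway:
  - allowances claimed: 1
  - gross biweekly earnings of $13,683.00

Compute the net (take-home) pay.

$10,947.60

State Income Tax: taxable = $13,683.00 − 1×$370.00 = $13,313.00
  $1,172.60 + 21.2% × ($13,313.00 − $7,400.00) = $1,172.60 + 21.2% × $5,913.00 = $2,426.16
Unemployment Insurance: 2.26% × $13,683.00 = $309.24
Total withheld: $2,426.16 + $309.24 = $2,735.40
Net pay: $13,683.00 − $2,735.40 = $10,947.60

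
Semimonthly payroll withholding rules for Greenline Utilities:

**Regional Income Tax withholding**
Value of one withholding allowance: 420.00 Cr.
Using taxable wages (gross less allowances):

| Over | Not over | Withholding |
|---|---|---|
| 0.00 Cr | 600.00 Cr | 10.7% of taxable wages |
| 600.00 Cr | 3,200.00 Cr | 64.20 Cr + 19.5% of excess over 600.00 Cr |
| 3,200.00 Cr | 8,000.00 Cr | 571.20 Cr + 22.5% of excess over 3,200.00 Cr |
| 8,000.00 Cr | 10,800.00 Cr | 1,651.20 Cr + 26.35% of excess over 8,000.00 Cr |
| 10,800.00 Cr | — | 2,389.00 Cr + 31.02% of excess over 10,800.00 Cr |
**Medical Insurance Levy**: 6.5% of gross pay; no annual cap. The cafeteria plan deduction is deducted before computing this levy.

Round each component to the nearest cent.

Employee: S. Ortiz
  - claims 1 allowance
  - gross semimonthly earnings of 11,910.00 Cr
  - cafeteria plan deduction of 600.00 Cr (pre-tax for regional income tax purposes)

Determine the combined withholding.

Regional Income Tax: taxable = 11,910.00 Cr − 600.00 Cr − 1×420.00 Cr = 10,890.00 Cr
  2,389.00 Cr + 31.02% × (10,890.00 Cr − 10,800.00 Cr) = 2,389.00 Cr + 31.02% × 90.00 Cr = 2,416.92 Cr
Medical Insurance Levy: 6.5% × 11,310.00 Cr = 735.15 Cr
Total: 2,416.92 Cr + 735.15 Cr = 3,152.07 Cr

3,152.07 Cr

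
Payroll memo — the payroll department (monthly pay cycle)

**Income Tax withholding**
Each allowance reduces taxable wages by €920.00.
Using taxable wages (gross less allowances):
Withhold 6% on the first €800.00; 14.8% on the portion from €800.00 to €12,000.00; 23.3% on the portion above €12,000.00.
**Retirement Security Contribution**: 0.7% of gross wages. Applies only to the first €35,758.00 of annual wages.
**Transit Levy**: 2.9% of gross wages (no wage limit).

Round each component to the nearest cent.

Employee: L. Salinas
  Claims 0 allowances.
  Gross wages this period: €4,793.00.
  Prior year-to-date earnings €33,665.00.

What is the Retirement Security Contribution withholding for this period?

Retirement Security Contribution: cap €35,758.00 − YTD €33,665.00 = €2,093.00 subject; 0.7% × €2,093.00 = €14.65

€14.65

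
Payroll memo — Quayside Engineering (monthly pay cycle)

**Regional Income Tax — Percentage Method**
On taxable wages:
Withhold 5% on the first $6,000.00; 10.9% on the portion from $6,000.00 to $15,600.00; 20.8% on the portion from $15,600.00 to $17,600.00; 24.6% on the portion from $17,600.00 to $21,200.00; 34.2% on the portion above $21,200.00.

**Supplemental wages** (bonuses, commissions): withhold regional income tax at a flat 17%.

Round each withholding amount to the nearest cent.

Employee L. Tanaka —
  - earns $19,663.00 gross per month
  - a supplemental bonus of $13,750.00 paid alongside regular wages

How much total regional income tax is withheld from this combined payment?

$4,607.40

Regional Income Tax: taxable = $19,663.00
  $1,762.40 + 24.6% × ($19,663.00 − $17,600.00) = $1,762.40 + 24.6% × $2,063.00 = $2,269.90
Supplemental (17% flat on bonus): 17% × $13,750.00 = $2,337.50
Total regional income tax: $2,269.90 + $2,337.50 = $4,607.40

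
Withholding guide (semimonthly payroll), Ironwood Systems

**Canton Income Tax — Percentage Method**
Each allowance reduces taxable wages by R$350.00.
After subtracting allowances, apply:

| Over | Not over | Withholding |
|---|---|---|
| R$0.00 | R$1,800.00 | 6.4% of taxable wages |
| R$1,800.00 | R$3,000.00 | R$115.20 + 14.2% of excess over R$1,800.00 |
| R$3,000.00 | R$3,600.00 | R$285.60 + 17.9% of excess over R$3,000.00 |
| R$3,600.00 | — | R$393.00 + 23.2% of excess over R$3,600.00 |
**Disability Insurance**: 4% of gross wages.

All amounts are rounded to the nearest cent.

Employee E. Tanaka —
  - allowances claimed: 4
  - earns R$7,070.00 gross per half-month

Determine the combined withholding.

R$1,156.04

Canton Income Tax: taxable = R$7,070.00 − 4×R$350.00 = R$5,670.00
  R$393.00 + 23.2% × (R$5,670.00 − R$3,600.00) = R$393.00 + 23.2% × R$2,070.00 = R$873.24
Disability Insurance: 4% × R$7,070.00 = R$282.80
Total: R$873.24 + R$282.80 = R$1,156.04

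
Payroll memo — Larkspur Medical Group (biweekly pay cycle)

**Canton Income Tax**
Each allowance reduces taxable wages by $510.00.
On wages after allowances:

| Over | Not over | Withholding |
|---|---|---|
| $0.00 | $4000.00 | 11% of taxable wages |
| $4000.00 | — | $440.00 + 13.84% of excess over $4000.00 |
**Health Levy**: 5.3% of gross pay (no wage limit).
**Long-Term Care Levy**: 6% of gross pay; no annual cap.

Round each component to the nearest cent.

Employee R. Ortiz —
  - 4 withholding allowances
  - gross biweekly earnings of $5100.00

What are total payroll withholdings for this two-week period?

Canton Income Tax: taxable = $5100.00 − 4×$510.00 = $3060.00
  11% × $3060.00 = $336.60
Health Levy: 5.3% × $5100.00 = $270.30
Long-Term Care Levy: 6% × $5100.00 = $306.00
Total: $336.60 + $270.30 + $306.00 = $912.90

$912.90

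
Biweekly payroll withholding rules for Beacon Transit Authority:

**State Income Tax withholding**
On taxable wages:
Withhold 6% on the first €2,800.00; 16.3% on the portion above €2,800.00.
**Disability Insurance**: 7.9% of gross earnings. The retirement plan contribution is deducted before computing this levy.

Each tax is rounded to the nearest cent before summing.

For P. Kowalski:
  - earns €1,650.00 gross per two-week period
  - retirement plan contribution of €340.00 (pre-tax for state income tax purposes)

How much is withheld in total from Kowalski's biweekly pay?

State Income Tax: taxable = €1,650.00 − €340.00 = €1,310.00
  6% × €1,310.00 = €78.60
Disability Insurance: 7.9% × €1,310.00 = €103.49
Total: €78.60 + €103.49 = €182.09

€182.09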